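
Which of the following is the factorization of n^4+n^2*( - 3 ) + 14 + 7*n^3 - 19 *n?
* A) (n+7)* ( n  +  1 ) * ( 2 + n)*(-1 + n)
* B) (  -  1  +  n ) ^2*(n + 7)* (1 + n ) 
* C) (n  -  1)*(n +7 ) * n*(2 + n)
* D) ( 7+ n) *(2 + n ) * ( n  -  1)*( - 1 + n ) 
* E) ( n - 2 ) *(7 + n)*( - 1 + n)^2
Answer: D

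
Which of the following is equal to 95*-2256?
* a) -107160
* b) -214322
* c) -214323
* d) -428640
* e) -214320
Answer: e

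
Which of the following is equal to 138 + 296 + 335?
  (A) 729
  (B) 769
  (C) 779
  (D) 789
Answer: B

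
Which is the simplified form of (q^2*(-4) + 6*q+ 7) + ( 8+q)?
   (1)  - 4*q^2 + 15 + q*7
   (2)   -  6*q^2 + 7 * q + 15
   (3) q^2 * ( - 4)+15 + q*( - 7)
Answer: 1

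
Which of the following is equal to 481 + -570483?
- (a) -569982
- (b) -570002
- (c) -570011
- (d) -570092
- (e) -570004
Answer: b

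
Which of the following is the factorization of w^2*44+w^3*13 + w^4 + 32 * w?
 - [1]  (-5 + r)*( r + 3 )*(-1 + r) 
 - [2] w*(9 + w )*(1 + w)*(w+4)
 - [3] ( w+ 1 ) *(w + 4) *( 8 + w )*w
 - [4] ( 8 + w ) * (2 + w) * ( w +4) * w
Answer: 3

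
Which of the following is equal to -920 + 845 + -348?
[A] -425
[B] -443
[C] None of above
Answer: C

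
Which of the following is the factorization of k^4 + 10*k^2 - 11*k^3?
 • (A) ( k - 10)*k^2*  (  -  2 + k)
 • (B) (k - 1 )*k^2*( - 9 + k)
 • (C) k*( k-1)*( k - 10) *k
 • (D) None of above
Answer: C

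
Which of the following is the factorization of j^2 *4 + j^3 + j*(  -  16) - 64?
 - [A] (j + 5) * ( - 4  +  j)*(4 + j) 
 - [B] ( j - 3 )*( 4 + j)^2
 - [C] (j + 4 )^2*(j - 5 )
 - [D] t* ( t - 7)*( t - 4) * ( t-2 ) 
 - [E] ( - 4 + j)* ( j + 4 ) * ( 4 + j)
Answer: E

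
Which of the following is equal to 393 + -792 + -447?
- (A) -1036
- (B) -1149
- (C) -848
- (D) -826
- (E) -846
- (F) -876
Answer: E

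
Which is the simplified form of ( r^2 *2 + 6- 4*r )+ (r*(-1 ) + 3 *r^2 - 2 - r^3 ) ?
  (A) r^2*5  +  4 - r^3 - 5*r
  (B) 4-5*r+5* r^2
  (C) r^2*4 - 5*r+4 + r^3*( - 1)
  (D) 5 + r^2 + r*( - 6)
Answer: A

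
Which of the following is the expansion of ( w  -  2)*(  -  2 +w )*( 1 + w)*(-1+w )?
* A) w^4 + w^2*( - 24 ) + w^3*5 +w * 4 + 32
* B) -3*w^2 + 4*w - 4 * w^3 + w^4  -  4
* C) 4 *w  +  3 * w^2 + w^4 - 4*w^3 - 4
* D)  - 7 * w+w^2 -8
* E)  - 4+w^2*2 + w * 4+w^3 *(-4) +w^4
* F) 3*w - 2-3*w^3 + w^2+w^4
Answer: C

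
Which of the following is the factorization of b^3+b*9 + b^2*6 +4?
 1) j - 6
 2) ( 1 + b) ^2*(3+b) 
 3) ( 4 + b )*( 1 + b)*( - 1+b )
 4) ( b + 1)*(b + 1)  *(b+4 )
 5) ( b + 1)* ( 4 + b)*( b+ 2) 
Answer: 4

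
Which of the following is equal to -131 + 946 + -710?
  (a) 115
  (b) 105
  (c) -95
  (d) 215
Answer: b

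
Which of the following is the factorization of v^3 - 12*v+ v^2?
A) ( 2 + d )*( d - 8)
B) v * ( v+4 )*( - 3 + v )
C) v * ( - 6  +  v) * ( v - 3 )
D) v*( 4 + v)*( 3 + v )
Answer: B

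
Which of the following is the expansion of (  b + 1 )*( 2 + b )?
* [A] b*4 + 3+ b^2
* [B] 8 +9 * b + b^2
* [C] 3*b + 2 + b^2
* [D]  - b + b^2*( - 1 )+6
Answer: C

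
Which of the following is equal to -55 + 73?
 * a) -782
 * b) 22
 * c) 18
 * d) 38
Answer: c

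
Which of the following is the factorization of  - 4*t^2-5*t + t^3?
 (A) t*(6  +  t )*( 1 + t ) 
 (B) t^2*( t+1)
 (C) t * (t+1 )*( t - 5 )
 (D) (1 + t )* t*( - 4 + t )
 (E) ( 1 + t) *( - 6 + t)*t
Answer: C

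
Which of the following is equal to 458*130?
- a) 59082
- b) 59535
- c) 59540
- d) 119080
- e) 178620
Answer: c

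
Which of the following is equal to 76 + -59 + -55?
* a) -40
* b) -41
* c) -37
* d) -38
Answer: d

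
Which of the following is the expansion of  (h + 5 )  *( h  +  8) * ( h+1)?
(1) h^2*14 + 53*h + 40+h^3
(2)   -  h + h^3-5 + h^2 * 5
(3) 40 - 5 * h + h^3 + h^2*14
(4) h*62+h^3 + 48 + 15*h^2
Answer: 1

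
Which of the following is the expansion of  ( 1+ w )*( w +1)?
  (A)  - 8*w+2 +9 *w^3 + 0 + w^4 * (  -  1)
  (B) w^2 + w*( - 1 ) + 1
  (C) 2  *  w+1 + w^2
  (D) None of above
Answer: C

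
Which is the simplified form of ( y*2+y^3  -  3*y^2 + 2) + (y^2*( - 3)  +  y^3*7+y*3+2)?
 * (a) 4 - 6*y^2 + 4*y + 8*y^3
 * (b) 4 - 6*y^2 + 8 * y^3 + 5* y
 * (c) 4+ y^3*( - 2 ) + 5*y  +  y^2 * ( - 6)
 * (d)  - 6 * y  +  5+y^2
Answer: b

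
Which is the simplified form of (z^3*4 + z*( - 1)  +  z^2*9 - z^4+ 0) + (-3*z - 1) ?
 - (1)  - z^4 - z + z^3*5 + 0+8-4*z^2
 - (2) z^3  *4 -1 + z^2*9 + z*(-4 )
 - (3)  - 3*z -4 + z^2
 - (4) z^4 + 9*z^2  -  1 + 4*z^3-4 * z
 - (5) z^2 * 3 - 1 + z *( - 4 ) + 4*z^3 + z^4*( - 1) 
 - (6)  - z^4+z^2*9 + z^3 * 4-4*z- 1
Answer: 6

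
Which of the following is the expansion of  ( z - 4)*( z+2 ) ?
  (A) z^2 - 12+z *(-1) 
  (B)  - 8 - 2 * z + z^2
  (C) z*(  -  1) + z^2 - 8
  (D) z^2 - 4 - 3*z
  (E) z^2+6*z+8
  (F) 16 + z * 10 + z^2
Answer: B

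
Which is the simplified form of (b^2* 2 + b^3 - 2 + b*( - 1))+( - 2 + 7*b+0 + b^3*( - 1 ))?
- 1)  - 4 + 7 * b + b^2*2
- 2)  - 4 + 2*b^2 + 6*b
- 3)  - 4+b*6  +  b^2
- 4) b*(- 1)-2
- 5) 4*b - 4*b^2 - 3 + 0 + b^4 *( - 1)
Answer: 2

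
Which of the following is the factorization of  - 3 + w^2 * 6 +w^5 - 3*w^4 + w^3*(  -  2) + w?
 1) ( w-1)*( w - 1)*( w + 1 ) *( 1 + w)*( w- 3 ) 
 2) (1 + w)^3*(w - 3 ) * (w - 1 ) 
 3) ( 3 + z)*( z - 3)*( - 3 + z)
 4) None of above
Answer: 1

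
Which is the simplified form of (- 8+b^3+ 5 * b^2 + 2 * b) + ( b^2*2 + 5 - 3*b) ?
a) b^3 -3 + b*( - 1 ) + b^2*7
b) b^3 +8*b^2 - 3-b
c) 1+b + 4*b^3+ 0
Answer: a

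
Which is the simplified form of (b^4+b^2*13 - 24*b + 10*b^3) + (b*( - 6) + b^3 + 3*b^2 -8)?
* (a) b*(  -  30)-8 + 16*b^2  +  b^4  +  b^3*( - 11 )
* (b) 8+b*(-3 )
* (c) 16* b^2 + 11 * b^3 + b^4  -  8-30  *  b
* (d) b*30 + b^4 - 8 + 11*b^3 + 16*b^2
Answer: c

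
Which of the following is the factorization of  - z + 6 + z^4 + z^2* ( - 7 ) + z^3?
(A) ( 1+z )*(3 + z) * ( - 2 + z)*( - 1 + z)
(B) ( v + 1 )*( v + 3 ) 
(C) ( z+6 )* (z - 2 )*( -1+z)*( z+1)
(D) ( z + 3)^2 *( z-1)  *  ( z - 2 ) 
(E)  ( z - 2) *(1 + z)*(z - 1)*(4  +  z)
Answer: A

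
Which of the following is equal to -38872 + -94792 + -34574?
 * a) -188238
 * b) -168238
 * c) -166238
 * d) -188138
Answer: b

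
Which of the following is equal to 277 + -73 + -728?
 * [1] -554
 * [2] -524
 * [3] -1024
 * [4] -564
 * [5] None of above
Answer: 2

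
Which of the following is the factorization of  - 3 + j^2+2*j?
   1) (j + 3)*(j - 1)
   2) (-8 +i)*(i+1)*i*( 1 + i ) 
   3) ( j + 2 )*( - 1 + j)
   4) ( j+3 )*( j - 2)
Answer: 1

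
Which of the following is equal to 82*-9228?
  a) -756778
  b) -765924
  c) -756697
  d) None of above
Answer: d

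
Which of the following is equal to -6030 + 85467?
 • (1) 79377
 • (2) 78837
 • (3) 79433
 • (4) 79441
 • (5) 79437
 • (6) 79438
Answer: 5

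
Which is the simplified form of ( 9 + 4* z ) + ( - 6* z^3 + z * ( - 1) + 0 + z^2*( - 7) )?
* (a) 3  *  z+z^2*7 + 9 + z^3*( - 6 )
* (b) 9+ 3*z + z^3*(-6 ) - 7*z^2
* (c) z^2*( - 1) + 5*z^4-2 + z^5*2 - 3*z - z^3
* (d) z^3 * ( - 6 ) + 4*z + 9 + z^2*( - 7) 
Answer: b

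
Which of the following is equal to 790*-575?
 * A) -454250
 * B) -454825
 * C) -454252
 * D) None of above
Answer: A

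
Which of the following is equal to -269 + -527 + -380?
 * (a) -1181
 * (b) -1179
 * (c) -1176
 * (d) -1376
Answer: c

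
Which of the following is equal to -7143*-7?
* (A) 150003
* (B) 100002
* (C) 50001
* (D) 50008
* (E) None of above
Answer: C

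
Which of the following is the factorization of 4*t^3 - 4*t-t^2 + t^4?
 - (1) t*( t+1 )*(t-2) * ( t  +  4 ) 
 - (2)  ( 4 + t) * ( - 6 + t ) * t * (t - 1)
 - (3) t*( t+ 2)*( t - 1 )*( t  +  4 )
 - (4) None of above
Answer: 4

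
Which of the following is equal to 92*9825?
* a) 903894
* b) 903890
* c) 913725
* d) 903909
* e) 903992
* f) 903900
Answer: f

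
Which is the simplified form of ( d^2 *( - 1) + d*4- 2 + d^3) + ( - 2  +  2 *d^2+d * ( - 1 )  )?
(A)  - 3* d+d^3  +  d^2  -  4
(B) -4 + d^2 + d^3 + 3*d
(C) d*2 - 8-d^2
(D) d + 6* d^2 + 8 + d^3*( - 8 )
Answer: B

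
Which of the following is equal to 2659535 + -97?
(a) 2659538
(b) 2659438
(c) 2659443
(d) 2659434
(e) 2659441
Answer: b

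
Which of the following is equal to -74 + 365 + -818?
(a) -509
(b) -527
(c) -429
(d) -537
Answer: b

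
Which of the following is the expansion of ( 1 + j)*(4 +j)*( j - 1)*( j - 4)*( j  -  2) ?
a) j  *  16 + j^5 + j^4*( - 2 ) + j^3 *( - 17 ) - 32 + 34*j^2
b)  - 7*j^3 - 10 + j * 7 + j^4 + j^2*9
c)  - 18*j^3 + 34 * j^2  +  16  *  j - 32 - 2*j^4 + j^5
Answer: a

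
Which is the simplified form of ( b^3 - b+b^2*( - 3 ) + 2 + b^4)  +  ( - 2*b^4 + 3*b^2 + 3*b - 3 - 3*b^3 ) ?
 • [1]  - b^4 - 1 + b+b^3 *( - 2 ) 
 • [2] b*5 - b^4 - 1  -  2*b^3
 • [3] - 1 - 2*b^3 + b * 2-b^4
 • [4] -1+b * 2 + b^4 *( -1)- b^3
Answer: 3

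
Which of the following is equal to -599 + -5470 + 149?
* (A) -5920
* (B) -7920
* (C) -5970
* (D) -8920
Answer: A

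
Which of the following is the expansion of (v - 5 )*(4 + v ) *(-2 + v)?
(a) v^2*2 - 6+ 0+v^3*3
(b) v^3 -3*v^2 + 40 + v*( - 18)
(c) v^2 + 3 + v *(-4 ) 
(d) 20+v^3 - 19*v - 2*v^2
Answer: b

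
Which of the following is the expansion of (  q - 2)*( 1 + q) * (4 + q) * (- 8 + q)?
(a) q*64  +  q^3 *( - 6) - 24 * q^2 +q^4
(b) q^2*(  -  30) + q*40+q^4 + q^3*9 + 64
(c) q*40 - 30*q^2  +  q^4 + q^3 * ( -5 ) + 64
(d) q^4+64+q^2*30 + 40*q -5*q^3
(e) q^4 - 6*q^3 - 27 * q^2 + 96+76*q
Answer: c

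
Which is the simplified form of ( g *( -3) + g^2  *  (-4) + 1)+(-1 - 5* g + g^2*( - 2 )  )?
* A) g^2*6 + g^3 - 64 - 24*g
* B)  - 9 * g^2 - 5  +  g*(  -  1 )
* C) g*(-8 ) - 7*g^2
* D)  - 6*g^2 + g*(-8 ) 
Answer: D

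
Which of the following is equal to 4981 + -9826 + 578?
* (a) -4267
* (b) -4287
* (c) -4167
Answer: a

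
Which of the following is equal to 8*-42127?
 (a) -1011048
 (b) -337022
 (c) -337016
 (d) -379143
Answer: c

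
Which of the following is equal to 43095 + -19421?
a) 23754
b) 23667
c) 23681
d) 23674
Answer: d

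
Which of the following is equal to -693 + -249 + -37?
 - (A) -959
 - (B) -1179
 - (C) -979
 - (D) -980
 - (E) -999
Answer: C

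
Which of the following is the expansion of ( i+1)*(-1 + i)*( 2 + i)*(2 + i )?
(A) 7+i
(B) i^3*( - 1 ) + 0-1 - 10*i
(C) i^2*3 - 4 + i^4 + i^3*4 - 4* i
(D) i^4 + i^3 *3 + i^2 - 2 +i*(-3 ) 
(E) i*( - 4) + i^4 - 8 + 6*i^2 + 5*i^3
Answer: C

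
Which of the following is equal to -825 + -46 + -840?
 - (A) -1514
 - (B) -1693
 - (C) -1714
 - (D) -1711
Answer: D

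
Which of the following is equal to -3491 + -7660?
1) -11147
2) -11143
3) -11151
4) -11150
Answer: 3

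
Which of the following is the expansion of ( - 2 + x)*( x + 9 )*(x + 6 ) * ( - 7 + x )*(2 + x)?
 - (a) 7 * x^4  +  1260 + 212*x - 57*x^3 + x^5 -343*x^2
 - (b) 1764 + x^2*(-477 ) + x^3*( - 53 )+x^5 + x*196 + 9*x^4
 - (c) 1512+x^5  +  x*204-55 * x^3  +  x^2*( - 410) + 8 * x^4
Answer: c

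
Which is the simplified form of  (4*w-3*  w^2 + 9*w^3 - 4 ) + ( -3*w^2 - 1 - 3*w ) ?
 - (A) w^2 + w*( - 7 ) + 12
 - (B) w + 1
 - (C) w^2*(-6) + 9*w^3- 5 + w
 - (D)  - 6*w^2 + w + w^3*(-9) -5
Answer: C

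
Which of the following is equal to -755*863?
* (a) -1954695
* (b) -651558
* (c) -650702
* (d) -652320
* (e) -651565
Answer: e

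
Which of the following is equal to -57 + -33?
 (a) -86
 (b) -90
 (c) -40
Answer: b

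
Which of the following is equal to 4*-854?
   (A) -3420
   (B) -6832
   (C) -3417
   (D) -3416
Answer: D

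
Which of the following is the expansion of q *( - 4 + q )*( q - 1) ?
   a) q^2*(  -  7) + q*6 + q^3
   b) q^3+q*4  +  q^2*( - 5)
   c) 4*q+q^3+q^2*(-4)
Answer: b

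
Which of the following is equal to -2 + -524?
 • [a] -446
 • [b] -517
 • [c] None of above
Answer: c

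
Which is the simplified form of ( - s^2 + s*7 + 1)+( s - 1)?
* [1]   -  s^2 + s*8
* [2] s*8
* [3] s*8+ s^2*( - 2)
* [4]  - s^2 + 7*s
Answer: 1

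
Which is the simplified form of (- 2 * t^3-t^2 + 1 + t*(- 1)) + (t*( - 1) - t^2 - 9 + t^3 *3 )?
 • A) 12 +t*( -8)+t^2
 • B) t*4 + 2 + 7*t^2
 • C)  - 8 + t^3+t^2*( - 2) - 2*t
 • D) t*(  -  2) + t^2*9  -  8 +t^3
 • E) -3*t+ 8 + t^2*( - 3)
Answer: C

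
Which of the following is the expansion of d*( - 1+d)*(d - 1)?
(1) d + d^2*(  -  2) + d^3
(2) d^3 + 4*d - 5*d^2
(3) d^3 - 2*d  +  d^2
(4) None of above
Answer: 1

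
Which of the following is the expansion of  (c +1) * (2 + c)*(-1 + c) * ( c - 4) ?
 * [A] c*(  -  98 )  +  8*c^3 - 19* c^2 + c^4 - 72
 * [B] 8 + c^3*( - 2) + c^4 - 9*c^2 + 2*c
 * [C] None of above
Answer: B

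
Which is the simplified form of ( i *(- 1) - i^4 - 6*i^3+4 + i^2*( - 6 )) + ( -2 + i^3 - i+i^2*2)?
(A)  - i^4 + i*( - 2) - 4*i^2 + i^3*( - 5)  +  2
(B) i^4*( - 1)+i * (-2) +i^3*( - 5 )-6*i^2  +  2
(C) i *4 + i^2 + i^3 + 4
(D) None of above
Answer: A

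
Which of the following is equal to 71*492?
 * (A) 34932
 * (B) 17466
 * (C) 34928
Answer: A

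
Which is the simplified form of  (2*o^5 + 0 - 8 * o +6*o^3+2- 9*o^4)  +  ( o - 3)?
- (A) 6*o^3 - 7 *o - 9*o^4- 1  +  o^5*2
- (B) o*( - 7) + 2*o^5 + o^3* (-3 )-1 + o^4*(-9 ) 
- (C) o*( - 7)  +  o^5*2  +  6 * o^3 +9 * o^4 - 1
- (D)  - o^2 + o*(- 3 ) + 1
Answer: A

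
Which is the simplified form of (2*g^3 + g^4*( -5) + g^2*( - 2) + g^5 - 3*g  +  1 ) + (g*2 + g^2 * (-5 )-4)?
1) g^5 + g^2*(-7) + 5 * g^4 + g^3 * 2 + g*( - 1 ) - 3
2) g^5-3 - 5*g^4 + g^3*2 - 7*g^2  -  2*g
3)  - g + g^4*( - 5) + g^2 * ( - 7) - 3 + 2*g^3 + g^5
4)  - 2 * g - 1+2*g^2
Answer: 3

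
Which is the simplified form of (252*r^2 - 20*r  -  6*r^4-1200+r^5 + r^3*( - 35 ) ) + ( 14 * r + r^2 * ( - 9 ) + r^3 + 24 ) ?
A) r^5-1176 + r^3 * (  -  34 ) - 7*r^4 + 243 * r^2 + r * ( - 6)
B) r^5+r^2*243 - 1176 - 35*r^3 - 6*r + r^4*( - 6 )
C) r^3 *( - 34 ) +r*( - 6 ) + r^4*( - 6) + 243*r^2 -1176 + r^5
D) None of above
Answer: C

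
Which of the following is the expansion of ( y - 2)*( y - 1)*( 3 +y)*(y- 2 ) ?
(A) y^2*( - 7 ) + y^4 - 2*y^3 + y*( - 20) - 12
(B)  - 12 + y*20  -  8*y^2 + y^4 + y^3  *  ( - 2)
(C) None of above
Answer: C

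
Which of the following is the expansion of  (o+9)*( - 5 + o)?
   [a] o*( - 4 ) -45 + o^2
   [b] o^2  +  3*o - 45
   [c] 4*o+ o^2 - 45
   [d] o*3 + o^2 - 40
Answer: c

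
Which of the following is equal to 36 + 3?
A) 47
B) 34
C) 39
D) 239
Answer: C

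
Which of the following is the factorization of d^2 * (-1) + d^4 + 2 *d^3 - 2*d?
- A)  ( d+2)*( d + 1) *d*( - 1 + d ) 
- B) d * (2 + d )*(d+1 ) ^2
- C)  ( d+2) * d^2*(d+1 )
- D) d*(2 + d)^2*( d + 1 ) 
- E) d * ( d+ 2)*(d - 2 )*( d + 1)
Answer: A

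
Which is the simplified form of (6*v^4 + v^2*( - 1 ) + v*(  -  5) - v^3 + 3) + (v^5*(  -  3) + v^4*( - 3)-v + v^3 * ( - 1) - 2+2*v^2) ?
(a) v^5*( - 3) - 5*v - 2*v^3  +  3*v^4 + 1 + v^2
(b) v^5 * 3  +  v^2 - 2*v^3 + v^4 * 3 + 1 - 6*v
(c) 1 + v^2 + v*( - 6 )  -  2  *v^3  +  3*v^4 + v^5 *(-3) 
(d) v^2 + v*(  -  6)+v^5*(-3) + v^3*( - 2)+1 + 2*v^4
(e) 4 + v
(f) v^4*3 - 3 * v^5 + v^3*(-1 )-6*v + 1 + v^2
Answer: c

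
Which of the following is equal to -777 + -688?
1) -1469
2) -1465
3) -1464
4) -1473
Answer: 2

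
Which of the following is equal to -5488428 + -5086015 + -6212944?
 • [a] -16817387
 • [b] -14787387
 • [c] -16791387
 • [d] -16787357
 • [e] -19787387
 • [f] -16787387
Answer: f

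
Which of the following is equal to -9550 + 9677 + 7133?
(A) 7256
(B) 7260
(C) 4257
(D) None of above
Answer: B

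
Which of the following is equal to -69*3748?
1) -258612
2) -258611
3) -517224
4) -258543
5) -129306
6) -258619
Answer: 1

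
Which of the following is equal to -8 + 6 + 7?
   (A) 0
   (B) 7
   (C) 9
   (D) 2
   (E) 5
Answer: E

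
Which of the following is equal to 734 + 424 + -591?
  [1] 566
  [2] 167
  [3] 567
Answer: 3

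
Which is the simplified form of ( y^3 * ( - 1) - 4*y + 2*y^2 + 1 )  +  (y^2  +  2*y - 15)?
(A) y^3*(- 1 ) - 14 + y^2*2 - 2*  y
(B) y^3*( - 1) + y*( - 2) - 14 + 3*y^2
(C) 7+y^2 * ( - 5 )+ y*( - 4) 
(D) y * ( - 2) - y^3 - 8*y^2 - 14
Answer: B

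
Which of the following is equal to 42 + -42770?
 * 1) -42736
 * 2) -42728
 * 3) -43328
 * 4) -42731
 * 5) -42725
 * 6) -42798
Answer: 2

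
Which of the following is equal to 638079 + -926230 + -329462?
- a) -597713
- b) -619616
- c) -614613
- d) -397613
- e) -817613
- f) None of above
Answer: f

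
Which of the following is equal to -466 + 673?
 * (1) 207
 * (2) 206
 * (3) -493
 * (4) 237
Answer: 1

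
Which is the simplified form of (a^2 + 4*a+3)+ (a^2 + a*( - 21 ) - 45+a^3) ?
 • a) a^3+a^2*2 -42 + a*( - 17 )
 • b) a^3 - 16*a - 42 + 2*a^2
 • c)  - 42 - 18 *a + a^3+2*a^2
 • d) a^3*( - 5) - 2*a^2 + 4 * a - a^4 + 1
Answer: a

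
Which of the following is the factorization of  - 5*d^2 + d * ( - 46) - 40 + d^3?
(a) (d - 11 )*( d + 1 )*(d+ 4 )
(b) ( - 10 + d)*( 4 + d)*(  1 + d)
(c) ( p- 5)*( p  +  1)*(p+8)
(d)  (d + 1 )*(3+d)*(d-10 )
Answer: b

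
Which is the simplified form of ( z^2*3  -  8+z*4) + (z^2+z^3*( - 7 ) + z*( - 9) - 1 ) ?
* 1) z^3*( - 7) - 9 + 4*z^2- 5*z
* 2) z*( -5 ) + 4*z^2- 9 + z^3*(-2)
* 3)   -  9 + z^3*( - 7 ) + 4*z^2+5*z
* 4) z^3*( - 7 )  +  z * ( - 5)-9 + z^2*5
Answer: 1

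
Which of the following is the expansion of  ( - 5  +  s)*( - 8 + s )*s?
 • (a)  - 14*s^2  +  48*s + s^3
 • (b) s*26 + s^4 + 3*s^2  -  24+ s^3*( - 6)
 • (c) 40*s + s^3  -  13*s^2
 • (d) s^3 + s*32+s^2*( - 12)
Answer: c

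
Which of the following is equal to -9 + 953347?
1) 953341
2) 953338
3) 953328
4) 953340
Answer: 2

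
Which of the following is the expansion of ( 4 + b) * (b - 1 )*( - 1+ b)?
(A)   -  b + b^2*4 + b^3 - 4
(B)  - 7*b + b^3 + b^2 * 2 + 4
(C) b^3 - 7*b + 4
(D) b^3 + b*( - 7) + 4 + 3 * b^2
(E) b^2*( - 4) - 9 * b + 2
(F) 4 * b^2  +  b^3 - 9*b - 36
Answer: B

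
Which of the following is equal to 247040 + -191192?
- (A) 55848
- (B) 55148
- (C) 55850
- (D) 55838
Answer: A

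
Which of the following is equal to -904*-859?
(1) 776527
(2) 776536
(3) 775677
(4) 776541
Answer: 2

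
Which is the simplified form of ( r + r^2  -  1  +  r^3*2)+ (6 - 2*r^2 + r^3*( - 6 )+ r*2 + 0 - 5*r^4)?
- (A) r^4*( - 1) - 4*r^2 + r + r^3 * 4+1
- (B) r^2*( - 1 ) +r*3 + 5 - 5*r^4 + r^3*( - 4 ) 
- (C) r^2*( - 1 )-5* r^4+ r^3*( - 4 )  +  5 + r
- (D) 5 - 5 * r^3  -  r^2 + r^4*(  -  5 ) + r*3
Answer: B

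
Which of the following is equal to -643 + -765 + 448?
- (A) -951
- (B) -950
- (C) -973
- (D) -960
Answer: D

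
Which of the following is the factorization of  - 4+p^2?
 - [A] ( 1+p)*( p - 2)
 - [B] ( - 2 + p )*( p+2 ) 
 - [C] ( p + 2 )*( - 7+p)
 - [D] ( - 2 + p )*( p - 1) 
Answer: B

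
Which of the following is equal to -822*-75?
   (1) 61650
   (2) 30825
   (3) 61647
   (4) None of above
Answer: 1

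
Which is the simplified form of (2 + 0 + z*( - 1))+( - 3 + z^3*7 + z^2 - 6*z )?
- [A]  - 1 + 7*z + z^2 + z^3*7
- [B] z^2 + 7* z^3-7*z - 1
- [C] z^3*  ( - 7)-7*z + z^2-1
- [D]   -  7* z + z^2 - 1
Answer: B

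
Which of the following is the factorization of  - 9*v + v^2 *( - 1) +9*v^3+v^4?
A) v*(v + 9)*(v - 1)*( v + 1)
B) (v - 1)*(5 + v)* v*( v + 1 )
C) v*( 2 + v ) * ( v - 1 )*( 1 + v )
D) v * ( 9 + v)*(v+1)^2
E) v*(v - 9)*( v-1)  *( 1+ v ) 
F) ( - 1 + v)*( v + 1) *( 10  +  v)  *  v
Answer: A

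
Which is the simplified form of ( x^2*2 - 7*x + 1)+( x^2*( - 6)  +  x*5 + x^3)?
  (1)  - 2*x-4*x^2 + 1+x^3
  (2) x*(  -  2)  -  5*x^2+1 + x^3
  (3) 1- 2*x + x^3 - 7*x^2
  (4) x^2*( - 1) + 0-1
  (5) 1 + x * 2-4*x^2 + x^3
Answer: 1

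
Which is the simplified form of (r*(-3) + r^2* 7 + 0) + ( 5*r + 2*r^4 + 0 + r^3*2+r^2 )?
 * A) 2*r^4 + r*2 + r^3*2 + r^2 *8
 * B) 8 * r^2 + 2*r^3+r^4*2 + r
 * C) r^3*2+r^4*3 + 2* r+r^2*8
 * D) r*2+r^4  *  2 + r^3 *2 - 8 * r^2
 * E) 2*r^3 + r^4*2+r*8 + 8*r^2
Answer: A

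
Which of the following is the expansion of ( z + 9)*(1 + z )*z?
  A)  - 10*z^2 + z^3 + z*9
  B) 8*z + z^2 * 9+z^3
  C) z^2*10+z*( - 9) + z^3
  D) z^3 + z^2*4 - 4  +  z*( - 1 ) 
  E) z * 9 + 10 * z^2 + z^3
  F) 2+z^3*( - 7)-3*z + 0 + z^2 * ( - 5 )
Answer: E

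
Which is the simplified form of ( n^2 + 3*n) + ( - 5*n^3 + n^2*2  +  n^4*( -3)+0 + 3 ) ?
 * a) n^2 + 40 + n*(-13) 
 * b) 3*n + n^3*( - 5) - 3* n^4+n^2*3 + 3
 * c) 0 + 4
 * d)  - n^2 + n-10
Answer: b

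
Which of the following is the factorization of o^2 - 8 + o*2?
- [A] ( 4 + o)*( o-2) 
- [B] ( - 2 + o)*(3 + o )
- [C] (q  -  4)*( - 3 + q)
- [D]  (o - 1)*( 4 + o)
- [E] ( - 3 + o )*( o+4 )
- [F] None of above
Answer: A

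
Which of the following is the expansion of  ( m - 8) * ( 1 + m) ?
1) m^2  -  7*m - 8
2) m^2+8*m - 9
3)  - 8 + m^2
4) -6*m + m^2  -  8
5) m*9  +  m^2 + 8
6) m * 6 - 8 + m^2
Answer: 1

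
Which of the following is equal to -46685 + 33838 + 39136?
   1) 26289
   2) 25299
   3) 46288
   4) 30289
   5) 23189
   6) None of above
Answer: 1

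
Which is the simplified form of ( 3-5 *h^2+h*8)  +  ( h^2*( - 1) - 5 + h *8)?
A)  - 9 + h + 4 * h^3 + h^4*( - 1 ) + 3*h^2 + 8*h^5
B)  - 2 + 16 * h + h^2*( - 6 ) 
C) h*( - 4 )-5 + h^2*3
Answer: B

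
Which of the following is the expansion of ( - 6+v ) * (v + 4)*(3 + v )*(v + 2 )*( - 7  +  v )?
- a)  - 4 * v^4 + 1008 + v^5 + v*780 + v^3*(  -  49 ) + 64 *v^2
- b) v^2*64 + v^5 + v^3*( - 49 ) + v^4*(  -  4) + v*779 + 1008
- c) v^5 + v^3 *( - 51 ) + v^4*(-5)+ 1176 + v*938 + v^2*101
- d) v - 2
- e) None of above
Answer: a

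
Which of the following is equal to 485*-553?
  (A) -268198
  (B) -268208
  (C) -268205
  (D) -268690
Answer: C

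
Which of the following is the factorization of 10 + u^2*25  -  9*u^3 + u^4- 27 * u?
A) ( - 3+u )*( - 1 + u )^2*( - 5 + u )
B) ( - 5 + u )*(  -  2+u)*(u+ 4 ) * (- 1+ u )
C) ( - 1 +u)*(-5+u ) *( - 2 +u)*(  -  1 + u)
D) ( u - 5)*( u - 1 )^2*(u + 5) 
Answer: C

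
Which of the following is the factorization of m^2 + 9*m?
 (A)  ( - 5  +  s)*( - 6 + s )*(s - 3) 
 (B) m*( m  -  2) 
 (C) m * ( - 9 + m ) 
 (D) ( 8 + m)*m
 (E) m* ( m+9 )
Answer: E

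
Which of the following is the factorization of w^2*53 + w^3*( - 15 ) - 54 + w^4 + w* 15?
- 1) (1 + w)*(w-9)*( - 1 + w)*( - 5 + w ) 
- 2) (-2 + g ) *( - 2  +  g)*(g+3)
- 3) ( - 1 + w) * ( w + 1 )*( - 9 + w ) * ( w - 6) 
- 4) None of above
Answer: 3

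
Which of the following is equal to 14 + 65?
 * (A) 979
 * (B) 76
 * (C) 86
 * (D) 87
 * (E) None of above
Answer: E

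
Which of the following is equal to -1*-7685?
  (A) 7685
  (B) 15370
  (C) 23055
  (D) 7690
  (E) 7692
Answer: A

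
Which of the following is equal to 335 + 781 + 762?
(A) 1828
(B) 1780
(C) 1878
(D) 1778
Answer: C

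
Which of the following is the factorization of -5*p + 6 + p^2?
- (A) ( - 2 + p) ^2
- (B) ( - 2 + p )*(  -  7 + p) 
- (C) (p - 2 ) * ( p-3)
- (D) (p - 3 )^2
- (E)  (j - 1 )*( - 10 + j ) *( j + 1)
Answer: C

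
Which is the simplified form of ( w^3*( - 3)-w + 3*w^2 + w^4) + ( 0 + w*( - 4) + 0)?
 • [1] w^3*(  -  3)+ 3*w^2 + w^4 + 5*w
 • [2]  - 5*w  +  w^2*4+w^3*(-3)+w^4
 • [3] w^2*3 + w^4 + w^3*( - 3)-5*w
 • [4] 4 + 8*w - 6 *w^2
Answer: 3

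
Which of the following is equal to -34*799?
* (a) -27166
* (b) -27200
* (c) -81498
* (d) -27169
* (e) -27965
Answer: a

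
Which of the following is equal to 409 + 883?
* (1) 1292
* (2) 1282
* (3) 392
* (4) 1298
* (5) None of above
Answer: 1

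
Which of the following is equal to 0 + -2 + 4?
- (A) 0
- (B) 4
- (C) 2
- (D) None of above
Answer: C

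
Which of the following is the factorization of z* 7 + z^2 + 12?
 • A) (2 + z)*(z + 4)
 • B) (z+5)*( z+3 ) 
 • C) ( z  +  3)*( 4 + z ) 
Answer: C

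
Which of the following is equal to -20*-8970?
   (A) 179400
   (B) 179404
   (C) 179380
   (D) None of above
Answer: A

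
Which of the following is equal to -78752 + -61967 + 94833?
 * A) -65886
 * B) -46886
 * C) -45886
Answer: C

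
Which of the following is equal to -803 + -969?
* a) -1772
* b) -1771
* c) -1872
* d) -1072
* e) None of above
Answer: a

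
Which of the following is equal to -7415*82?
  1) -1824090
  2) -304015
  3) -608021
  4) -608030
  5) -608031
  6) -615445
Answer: 4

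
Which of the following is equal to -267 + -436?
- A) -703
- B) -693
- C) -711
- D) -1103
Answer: A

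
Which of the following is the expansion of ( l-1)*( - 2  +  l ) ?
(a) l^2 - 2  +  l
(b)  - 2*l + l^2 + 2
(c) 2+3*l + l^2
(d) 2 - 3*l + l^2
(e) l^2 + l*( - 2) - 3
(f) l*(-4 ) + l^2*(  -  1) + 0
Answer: d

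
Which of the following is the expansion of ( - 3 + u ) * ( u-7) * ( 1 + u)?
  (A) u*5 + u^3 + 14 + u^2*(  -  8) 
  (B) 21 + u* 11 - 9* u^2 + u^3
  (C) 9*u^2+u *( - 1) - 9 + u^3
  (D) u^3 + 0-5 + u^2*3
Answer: B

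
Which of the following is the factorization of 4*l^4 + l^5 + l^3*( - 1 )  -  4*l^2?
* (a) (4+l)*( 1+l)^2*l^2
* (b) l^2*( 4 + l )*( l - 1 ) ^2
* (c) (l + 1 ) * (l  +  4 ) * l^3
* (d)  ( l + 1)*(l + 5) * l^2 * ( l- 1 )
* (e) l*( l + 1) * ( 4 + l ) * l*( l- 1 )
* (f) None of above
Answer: e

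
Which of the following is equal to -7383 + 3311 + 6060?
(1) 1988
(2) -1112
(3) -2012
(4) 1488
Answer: 1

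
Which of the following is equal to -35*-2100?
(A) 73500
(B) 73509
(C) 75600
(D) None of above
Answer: A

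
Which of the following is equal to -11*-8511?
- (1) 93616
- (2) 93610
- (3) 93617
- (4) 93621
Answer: 4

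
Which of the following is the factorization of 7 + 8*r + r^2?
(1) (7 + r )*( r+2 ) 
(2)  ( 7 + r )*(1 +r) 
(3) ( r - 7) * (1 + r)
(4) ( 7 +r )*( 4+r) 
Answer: 2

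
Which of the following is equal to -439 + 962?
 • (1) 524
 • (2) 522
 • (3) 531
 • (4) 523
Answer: 4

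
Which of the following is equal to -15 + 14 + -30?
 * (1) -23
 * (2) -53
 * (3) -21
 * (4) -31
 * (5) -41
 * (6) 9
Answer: 4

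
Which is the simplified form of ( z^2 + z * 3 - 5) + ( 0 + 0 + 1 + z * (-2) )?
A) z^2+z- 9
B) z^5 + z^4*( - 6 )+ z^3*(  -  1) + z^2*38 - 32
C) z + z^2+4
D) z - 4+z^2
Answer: D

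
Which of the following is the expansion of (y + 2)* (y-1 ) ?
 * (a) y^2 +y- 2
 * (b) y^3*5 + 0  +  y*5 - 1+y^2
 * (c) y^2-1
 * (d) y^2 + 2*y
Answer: a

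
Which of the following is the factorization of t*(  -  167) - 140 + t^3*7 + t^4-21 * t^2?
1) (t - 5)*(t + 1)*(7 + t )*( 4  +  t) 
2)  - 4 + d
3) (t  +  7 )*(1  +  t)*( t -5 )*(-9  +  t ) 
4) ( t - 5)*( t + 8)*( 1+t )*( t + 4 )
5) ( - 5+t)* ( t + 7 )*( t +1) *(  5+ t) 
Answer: 1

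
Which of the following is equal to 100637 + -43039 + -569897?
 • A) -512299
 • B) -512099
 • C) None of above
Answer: A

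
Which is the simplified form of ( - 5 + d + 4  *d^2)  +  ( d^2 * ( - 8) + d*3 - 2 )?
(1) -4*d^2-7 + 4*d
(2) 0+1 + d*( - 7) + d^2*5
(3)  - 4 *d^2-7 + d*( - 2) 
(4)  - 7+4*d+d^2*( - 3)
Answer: 1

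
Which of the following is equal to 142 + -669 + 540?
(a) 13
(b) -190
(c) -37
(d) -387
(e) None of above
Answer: a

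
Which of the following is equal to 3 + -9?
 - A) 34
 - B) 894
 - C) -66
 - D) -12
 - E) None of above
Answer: E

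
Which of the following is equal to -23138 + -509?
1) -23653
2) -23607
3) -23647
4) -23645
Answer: 3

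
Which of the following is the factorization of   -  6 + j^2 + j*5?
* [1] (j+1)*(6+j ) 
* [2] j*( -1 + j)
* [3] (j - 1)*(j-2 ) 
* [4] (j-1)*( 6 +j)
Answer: 4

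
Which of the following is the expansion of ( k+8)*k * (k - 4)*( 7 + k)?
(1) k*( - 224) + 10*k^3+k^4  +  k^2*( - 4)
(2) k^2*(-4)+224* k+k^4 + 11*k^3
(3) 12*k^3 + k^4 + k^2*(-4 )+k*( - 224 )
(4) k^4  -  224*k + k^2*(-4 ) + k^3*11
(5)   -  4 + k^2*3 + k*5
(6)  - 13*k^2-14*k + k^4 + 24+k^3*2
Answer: 4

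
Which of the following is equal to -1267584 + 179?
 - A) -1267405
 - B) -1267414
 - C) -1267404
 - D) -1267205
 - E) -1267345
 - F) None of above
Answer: A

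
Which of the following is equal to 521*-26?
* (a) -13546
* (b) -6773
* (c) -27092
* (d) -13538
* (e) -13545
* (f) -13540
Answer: a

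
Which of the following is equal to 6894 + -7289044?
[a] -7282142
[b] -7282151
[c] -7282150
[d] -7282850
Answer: c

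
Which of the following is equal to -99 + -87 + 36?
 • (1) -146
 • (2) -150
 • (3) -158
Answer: 2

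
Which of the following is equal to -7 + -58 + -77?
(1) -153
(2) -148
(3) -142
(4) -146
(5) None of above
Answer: 3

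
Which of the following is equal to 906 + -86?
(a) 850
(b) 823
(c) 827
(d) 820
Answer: d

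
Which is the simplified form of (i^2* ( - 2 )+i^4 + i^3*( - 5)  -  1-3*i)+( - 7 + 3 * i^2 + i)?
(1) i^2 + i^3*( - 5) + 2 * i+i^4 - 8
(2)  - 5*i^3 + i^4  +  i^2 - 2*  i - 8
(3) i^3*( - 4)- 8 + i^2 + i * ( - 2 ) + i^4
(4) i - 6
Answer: 2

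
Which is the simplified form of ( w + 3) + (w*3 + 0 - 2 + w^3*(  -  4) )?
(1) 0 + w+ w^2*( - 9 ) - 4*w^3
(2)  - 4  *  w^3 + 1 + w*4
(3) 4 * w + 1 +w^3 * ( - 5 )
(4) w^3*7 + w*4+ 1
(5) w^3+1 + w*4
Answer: 2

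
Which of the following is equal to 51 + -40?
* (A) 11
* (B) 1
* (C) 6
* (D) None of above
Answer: A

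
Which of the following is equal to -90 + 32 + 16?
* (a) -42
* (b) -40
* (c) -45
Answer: a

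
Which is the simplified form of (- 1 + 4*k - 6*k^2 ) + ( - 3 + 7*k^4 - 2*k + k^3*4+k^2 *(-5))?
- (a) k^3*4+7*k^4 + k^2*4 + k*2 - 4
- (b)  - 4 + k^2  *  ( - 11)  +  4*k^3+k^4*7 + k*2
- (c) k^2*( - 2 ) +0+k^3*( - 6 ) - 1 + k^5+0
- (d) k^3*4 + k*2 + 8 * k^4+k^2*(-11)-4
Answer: b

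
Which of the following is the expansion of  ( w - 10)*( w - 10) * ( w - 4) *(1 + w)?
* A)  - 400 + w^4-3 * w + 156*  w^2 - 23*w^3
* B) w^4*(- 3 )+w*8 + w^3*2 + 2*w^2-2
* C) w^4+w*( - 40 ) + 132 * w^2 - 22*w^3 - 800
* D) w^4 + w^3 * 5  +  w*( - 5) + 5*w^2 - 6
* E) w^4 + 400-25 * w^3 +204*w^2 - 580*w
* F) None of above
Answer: F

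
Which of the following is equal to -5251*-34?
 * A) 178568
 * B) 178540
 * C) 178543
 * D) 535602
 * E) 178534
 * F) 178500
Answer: E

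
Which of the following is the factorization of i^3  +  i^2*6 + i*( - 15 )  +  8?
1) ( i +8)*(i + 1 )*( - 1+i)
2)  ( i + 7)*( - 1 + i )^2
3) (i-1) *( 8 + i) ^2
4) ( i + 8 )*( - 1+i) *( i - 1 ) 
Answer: 4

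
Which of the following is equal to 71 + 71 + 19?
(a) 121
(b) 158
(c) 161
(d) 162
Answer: c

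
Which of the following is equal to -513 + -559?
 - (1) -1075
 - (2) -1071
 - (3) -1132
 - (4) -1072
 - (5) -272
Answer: 4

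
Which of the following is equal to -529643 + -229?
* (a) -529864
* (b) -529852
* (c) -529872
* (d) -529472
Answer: c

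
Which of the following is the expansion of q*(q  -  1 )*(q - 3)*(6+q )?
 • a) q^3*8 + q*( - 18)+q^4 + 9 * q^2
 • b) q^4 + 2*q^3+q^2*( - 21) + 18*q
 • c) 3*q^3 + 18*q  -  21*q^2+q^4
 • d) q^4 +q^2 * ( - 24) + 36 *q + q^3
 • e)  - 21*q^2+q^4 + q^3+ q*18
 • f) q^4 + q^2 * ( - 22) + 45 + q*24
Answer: b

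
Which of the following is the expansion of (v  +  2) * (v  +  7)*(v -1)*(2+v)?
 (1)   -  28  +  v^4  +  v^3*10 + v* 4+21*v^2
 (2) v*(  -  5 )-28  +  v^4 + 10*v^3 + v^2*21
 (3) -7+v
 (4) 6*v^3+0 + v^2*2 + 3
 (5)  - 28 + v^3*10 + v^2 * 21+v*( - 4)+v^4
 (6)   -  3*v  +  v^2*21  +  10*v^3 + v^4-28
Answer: 5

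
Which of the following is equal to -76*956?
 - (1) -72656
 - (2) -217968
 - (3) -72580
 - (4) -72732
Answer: 1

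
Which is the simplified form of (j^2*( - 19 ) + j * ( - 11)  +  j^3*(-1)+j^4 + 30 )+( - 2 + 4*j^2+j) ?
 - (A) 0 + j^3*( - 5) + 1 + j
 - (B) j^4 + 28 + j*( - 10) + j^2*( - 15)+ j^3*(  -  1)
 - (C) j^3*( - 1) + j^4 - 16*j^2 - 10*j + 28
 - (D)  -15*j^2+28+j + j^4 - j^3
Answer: B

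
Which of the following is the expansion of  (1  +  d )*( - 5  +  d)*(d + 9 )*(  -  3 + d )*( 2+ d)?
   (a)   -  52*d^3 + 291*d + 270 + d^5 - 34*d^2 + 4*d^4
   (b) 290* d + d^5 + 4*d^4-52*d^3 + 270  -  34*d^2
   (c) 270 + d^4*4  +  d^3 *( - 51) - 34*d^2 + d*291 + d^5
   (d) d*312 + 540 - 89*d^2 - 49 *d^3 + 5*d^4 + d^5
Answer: a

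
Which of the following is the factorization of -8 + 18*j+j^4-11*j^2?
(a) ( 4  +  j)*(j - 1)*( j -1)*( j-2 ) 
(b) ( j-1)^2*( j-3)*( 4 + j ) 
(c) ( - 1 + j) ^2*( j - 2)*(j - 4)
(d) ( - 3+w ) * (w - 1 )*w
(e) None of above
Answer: a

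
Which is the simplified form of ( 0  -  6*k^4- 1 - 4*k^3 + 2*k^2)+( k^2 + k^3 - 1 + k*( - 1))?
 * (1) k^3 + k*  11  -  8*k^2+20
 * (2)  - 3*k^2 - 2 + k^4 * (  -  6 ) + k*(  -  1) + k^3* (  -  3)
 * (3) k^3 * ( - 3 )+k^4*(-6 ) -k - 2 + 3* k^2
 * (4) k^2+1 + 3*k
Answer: 3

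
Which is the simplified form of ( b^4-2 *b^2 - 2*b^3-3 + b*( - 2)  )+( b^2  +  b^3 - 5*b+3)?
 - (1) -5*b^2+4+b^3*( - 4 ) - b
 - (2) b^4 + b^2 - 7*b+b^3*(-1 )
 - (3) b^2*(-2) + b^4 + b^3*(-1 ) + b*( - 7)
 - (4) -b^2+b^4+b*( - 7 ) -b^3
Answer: 4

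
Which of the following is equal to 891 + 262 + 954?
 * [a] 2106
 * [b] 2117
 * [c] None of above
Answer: c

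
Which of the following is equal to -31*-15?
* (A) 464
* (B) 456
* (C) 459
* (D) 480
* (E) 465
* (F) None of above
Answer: E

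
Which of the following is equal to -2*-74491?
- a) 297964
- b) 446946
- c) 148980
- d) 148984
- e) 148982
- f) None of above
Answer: e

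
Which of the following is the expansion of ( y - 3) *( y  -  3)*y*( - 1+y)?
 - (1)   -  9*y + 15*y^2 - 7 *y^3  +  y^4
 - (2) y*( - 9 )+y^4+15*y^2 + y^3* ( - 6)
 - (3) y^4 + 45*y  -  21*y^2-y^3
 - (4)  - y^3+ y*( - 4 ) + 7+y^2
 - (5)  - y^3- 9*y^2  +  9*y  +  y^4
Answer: 1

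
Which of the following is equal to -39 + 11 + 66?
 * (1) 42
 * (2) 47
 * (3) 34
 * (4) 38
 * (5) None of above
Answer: 4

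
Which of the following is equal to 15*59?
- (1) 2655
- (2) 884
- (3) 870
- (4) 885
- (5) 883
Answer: 4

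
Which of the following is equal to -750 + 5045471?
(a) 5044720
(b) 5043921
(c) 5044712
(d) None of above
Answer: d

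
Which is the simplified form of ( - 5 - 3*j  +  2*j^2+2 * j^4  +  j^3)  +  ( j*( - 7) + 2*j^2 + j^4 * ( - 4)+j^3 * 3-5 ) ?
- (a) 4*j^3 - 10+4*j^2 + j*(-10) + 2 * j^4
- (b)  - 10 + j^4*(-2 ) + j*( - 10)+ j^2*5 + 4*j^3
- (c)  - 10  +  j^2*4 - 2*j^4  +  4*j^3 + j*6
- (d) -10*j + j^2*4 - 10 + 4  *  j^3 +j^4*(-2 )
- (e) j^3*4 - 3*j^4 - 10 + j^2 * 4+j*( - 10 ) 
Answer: d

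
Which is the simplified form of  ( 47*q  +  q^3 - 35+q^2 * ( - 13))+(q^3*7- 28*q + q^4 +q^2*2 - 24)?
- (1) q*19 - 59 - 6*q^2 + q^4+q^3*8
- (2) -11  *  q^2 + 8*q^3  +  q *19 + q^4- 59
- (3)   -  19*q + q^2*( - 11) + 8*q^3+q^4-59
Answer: 2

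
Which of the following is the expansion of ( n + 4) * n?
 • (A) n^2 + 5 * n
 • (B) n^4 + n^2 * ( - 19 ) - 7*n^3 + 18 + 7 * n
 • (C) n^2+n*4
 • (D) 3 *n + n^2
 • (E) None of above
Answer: C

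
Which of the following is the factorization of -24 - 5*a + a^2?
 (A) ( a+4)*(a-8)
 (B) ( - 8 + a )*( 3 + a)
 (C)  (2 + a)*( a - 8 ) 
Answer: B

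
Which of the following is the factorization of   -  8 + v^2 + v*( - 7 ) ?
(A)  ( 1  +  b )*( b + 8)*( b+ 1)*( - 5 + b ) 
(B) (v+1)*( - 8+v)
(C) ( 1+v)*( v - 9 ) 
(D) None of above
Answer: B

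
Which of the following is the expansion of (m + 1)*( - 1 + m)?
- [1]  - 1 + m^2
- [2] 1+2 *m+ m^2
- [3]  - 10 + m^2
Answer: 1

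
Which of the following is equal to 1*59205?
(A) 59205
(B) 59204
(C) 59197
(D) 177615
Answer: A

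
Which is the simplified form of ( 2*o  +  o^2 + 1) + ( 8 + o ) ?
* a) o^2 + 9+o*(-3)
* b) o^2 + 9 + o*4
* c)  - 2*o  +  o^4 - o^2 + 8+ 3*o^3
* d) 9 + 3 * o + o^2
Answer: d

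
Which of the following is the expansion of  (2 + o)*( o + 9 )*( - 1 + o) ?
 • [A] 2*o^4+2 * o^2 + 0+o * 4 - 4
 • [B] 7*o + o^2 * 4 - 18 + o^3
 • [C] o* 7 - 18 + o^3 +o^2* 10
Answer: C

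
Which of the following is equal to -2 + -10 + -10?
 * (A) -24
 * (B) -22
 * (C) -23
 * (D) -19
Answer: B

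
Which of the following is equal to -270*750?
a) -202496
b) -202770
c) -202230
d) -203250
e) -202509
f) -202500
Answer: f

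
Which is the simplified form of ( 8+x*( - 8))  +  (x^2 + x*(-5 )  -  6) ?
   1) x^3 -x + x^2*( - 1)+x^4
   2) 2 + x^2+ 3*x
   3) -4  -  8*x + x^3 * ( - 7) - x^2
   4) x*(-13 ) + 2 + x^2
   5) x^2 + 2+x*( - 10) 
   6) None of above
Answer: 4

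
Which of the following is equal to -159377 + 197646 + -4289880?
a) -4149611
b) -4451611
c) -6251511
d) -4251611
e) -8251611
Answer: d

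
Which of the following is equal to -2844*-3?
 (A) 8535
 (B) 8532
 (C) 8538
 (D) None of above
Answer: B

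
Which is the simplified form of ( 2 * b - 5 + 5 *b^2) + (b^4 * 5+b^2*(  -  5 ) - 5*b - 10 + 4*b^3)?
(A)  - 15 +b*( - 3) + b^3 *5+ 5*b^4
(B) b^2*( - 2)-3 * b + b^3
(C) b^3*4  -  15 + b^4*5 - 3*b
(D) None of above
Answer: C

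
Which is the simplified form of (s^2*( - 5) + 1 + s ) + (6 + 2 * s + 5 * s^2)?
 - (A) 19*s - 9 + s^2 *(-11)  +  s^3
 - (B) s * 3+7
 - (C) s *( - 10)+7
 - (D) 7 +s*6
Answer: B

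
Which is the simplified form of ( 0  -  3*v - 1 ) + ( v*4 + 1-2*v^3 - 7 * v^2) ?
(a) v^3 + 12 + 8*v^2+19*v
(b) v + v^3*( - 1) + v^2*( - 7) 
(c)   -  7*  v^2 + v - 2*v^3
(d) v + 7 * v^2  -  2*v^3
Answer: c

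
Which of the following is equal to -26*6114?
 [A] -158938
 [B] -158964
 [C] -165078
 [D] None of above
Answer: B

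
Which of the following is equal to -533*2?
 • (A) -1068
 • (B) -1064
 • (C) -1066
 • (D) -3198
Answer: C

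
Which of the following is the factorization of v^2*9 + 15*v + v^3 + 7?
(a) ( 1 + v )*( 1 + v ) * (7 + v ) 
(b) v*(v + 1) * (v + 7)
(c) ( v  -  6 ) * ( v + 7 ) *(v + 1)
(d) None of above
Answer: a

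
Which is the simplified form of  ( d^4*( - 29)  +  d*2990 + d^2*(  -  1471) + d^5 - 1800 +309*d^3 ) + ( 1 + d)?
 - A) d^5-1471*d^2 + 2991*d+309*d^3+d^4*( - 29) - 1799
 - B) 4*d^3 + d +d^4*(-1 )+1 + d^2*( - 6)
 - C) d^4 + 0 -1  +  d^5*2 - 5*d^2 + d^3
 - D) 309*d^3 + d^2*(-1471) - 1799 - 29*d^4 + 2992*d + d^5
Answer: A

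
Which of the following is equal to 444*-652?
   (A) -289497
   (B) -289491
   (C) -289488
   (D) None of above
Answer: C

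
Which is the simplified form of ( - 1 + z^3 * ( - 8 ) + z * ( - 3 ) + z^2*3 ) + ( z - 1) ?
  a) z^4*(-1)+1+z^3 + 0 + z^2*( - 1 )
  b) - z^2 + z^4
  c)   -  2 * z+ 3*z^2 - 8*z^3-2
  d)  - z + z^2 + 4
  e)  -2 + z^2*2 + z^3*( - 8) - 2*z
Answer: c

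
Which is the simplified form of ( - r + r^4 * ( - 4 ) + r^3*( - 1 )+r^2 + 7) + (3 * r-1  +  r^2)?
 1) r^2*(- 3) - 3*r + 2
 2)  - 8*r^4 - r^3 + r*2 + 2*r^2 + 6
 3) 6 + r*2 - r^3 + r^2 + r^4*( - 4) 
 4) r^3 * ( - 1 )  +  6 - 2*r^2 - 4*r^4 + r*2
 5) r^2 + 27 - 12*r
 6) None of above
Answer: 6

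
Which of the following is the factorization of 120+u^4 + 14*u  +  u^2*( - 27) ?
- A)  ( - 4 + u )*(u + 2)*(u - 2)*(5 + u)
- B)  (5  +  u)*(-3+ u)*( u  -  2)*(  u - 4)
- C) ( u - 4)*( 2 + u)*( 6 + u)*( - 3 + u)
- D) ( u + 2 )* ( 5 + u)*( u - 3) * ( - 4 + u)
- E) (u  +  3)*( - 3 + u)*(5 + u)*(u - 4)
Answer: D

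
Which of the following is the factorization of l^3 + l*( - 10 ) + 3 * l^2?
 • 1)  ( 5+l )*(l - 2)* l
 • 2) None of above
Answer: 1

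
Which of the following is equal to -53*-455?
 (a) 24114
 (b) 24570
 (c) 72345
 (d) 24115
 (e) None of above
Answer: d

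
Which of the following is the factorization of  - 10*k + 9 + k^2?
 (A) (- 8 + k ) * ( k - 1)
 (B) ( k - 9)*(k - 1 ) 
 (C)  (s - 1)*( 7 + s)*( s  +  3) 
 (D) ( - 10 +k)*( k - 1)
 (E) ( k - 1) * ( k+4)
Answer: B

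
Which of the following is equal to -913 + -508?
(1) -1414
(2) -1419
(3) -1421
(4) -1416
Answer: 3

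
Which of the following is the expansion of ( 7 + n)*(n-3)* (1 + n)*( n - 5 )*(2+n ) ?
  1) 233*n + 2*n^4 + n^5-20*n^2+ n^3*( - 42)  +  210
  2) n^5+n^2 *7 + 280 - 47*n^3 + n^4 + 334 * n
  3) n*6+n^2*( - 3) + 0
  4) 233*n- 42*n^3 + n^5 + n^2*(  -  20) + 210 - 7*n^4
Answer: 1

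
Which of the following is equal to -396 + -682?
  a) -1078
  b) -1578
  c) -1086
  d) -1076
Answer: a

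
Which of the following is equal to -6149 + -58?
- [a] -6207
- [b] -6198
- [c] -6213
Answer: a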